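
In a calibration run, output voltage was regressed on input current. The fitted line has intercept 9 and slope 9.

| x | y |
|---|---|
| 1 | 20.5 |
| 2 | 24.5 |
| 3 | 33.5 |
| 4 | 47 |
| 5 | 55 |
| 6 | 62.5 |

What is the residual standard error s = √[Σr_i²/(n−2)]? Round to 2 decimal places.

x=1: ŷ = 9 + 9·1 = 18; r = 20.5 − 18 = 2.5
x=2: ŷ = 9 + 9·2 = 27; r = 24.5 − 27 = -2.5
x=3: ŷ = 9 + 9·3 = 36; r = 33.5 − 36 = -2.5
x=4: ŷ = 9 + 9·4 = 45; r = 47 − 45 = 2
x=5: ŷ = 9 + 9·5 = 54; r = 55 − 54 = 1
x=6: ŷ = 9 + 9·6 = 63; r = 62.5 − 63 = -0.5
SSE = 6.25 + 6.25 + 6.25 + 4 + 1 + 0.25 = 24
s = √(24/4) = √6 ≈ 2.45

s = 2.45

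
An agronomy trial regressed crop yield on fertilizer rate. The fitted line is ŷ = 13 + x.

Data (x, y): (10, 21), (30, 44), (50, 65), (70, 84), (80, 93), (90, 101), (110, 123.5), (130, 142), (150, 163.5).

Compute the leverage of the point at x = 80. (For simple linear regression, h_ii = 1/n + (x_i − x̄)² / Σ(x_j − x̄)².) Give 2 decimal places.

x̄ = (10 + 30 + 50 + 70 + 80 + 90 + 110 + 130 + 150)/9 = 80
Σ(x − x̄)² = 4900 + 2500 + 900 + 100 + 0 + 100 + 900 + 2500 + 4900 = 16800
h = 1/9 + (0)²/16800 = 0.111111 + 0 = 0.11

h = 0.11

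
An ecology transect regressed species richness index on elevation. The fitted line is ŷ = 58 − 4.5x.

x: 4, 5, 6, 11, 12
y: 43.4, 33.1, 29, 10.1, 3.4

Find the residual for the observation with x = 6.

e = -2

ŷ = 58 − 4.5·6 = 31
e = 29 − 31 = -2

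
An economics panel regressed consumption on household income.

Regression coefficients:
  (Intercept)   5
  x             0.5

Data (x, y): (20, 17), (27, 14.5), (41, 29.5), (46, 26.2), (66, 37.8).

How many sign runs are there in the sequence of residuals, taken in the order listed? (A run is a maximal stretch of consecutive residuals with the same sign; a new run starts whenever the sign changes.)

4 runs

x=20: ŷ = 5 + 0.5·20 = 15; r = 17 − 15 = 2
x=27: ŷ = 5 + 0.5·27 = 18.5; r = 14.5 − 18.5 = -4
x=41: ŷ = 5 + 0.5·41 = 25.5; r = 29.5 − 25.5 = 4
x=46: ŷ = 5 + 0.5·46 = 28; r = 26.2 − 28 = -1.8
x=66: ŷ = 5 + 0.5·66 = 38; r = 37.8 − 38 = -0.2
Signs: + − + − −
Runs: +×1, −×1, +×1, −×2 → 4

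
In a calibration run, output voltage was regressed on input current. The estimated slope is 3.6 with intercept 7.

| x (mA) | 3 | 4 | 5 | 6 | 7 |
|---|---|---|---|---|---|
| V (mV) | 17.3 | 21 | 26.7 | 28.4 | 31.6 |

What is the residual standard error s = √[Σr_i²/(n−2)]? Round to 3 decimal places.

x=3: V̂ = 7 + 3.6·3 = 17.8; r = 17.3 − 17.8 = -0.5
x=4: V̂ = 7 + 3.6·4 = 21.4; r = 21 − 21.4 = -0.4
x=5: V̂ = 7 + 3.6·5 = 25; r = 26.7 − 25 = 1.7
x=6: V̂ = 7 + 3.6·6 = 28.6; r = 28.4 − 28.6 = -0.2
x=7: V̂ = 7 + 3.6·7 = 32.2; r = 31.6 − 32.2 = -0.6
SSE = 0.25 + 0.16 + 2.89 + 0.04 + 0.36 = 3.7
s = √(3.7/3) = √1.23333 ≈ 1.111

s = 1.111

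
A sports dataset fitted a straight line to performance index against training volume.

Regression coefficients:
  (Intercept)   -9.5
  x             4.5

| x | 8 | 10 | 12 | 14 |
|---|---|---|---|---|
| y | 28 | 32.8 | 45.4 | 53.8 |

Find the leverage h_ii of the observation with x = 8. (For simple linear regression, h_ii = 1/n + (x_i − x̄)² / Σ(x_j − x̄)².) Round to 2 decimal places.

h = 0.70

x̄ = (8 + 10 + 12 + 14)/4 = 11
Σ(x − x̄)² = 9 + 1 + 1 + 9 = 20
h = 1/4 + (-3)²/20 = 0.25 + 0.45 = 0.70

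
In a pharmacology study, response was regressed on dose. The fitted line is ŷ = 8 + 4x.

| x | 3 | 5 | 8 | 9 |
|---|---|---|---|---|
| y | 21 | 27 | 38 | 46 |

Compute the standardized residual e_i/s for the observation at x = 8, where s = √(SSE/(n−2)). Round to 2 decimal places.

-0.89

x=3: ŷ = 8 + 4·3 = 20; e = 21 − 20 = 1
x=5: ŷ = 8 + 4·5 = 28; e = 27 − 28 = -1
x=8: ŷ = 8 + 4·8 = 40; e = 38 − 40 = -2
x=9: ŷ = 8 + 4·9 = 44; e = 46 − 44 = 2
SSE = 1 + 1 + 4 + 4 = 10
s = √(10/2) = 2.23607
e/s = -2 / 2.23607 = -0.89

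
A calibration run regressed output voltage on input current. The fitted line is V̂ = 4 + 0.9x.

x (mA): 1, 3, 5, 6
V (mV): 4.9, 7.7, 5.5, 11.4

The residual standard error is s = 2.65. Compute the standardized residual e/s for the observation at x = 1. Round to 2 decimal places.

0.00

V̂ = 4 + 0.9·1 = 4.9
e = 4.9 − 4.9 = 0
e/s = 0 / 2.65 = 0.00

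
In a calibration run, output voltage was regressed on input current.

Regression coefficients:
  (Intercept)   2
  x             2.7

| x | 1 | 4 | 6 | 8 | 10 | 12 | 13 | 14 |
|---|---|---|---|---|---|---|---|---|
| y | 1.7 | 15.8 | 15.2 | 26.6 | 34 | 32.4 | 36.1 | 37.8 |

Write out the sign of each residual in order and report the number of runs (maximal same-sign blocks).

5 runs

x=1: ŷ = 2 + 2.7·1 = 4.7; e = 1.7 − 4.7 = -3
x=4: ŷ = 2 + 2.7·4 = 12.8; e = 15.8 − 12.8 = 3
x=6: ŷ = 2 + 2.7·6 = 18.2; e = 15.2 − 18.2 = -3
x=8: ŷ = 2 + 2.7·8 = 23.6; e = 26.6 − 23.6 = 3
x=10: ŷ = 2 + 2.7·10 = 29; e = 34 − 29 = 5
x=12: ŷ = 2 + 2.7·12 = 34.4; e = 32.4 − 34.4 = -2
x=13: ŷ = 2 + 2.7·13 = 37.1; e = 36.1 − 37.1 = -1
x=14: ŷ = 2 + 2.7·14 = 39.8; e = 37.8 − 39.8 = -2
Signs: − + − + + − − −
Runs: −×1, +×1, −×1, +×2, −×3 → 5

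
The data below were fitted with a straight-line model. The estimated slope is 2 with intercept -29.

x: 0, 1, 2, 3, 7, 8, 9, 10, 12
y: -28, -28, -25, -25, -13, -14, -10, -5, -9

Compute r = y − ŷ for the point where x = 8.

ŷ = -29 + 2·8 = -13
r = -14 − (-13) = -1

r = -1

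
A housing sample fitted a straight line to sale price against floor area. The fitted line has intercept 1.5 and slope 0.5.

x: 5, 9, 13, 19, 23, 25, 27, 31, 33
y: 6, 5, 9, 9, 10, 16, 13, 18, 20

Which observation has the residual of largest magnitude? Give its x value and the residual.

x = 23, e = -3

x=5: ŷ = 1.5 + 0.5·5 = 4; e = 6 − 4 = 2
x=9: ŷ = 1.5 + 0.5·9 = 6; e = 5 − 6 = -1
x=13: ŷ = 1.5 + 0.5·13 = 8; e = 9 − 8 = 1
x=19: ŷ = 1.5 + 0.5·19 = 11; e = 9 − 11 = -2
x=23: ŷ = 1.5 + 0.5·23 = 13; e = 10 − 13 = -3
x=25: ŷ = 1.5 + 0.5·25 = 14; e = 16 − 14 = 2
x=27: ŷ = 1.5 + 0.5·27 = 15; e = 13 − 15 = -2
x=31: ŷ = 1.5 + 0.5·31 = 17; e = 18 − 17 = 1
x=33: ŷ = 1.5 + 0.5·33 = 18; e = 20 − 18 = 2
Largest |e| is 3 at x = 23, residual -3.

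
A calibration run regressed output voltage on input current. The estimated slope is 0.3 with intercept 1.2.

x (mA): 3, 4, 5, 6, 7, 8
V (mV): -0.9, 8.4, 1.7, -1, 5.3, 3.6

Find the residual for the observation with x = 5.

r = -1

ŷ = 1.2 + 0.3·5 = 2.7
r = 1.7 − 2.7 = -1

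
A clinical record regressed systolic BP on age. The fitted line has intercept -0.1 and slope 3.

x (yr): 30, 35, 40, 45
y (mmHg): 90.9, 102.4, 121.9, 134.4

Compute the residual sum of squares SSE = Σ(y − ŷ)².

SSE = 11.5

x=30: ŷ = -0.1 + 3·30 = 89.9; r = 90.9 − 89.9 = 1
x=35: ŷ = -0.1 + 3·35 = 104.9; r = 102.4 − 104.9 = -2.5
x=40: ŷ = -0.1 + 3·40 = 119.9; r = 121.9 − 119.9 = 2
x=45: ŷ = -0.1 + 3·45 = 134.9; r = 134.4 − 134.9 = -0.5
SSE = 1 + 6.25 + 4 + 0.25 = 11.5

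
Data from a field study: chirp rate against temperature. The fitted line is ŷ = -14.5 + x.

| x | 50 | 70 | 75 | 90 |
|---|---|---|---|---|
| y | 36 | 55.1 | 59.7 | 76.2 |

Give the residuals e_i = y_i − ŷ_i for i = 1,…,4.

x=50: ŷ = -14.5 + 50 = 35.5; e = 36 − 35.5 = 0.5
x=70: ŷ = -14.5 + 70 = 55.5; e = 55.1 − 55.5 = -0.4
x=75: ŷ = -14.5 + 75 = 60.5; e = 59.7 − 60.5 = -0.8
x=90: ŷ = -14.5 + 90 = 75.5; e = 76.2 − 75.5 = 0.7

0.5, -0.4, -0.8, 0.7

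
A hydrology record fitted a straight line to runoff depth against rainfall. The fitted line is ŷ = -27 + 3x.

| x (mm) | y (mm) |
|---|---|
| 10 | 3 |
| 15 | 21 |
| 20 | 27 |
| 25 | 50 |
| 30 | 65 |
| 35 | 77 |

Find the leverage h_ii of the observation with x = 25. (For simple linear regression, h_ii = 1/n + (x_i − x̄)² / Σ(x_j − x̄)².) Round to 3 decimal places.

x̄ = (10 + 15 + 20 + 25 + 30 + 35)/6 = 22.5
Σ(x − x̄)² = 156.25 + 56.25 + 6.25 + 6.25 + 56.25 + 156.25 = 437.5
h = 1/6 + (2.5)²/437.5 = 0.166667 + 0.0142857 = 0.181

h = 0.181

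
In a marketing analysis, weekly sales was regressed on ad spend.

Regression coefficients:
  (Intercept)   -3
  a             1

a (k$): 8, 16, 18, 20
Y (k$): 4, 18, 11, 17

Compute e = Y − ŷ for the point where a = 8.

e = -1

ŷ = -3 + 8 = 5
e = 4 − 5 = -1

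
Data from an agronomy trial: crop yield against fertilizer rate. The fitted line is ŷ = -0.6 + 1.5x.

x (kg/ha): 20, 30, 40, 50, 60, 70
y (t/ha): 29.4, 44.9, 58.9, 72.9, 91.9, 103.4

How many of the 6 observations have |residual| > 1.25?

2

x=20: ŷ = -0.6 + 1.5·20 = 29.4; e = 29.4 − 29.4 = 0
x=30: ŷ = -0.6 + 1.5·30 = 44.4; e = 44.9 − 44.4 = 0.5
x=40: ŷ = -0.6 + 1.5·40 = 59.4; e = 58.9 − 59.4 = -0.5
x=50: ŷ = -0.6 + 1.5·50 = 74.4; e = 72.9 − 74.4 = -1.5
x=60: ŷ = -0.6 + 1.5·60 = 89.4; e = 91.9 − 89.4 = 2.5
x=70: ŷ = -0.6 + 1.5·70 = 104.4; e = 103.4 − 104.4 = -1
|e| > 1.25: x=50 (|e|=1.5), x=60 (|e|=2.5) → 2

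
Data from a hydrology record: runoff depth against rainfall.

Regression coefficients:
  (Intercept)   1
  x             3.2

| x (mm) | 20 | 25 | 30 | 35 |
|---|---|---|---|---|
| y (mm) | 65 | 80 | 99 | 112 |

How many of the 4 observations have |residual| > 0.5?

3

x=20: ŷ = 1 + 3.2·20 = 65; r = 65 − 65 = 0
x=25: ŷ = 1 + 3.2·25 = 81; r = 80 − 81 = -1
x=30: ŷ = 1 + 3.2·30 = 97; r = 99 − 97 = 2
x=35: ŷ = 1 + 3.2·35 = 113; r = 112 − 113 = -1
|r| > 0.5: x=25 (|r|=1), x=30 (|r|=2), x=35 (|r|=1) → 3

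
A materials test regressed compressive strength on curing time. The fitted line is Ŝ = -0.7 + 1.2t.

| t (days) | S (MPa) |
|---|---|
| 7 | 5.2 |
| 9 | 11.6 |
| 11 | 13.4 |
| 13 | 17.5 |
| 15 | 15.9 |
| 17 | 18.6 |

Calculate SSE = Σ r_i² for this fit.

SSE = 19.24

t=7: Ŝ = -0.7 + 1.2·7 = 7.7; r = 5.2 − 7.7 = -2.5
t=9: Ŝ = -0.7 + 1.2·9 = 10.1; r = 11.6 − 10.1 = 1.5
t=11: Ŝ = -0.7 + 1.2·11 = 12.5; r = 13.4 − 12.5 = 0.9
t=13: Ŝ = -0.7 + 1.2·13 = 14.9; r = 17.5 − 14.9 = 2.6
t=15: Ŝ = -0.7 + 1.2·15 = 17.3; r = 15.9 − 17.3 = -1.4
t=17: Ŝ = -0.7 + 1.2·17 = 19.7; r = 18.6 − 19.7 = -1.1
SSE = 6.25 + 2.25 + 0.81 + 6.76 + 1.96 + 1.21 = 19.24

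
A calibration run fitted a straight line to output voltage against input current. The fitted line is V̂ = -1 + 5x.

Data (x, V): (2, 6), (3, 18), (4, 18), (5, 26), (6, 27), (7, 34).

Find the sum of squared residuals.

SSE = 34

x=2: V̂ = -1 + 5·2 = 9; r = 6 − 9 = -3
x=3: V̂ = -1 + 5·3 = 14; r = 18 − 14 = 4
x=4: V̂ = -1 + 5·4 = 19; r = 18 − 19 = -1
x=5: V̂ = -1 + 5·5 = 24; r = 26 − 24 = 2
x=6: V̂ = -1 + 5·6 = 29; r = 27 − 29 = -2
x=7: V̂ = -1 + 5·7 = 34; r = 34 − 34 = 0
SSE = 9 + 16 + 1 + 4 + 4 + 0 = 34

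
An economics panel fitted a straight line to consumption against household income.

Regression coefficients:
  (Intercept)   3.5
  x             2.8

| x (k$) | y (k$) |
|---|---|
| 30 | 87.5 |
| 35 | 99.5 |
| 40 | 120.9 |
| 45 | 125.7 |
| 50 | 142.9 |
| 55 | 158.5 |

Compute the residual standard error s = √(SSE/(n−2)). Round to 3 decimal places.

s = 3.499

x=30: ŷ = 3.5 + 2.8·30 = 87.5; e = 87.5 − 87.5 = 0
x=35: ŷ = 3.5 + 2.8·35 = 101.5; e = 99.5 − 101.5 = -2
x=40: ŷ = 3.5 + 2.8·40 = 115.5; e = 120.9 − 115.5 = 5.4
x=45: ŷ = 3.5 + 2.8·45 = 129.5; e = 125.7 − 129.5 = -3.8
x=50: ŷ = 3.5 + 2.8·50 = 143.5; e = 142.9 − 143.5 = -0.6
x=55: ŷ = 3.5 + 2.8·55 = 157.5; e = 158.5 − 157.5 = 1
SSE = 0 + 4 + 29.16 + 14.44 + 0.36 + 1 = 48.96
s = √(48.96/4) = √12.24 ≈ 3.499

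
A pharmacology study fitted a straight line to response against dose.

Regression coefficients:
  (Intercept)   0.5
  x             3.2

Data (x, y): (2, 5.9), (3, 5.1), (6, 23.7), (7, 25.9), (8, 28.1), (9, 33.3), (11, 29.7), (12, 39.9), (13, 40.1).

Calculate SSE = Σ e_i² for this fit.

x=2: ŷ = 0.5 + 3.2·2 = 6.9; e = 5.9 − 6.9 = -1
x=3: ŷ = 0.5 + 3.2·3 = 10.1; e = 5.1 − 10.1 = -5
x=6: ŷ = 0.5 + 3.2·6 = 19.7; e = 23.7 − 19.7 = 4
x=7: ŷ = 0.5 + 3.2·7 = 22.9; e = 25.9 − 22.9 = 3
x=8: ŷ = 0.5 + 3.2·8 = 26.1; e = 28.1 − 26.1 = 2
x=9: ŷ = 0.5 + 3.2·9 = 29.3; e = 33.3 − 29.3 = 4
x=11: ŷ = 0.5 + 3.2·11 = 35.7; e = 29.7 − 35.7 = -6
x=12: ŷ = 0.5 + 3.2·12 = 38.9; e = 39.9 − 38.9 = 1
x=13: ŷ = 0.5 + 3.2·13 = 42.1; e = 40.1 − 42.1 = -2
SSE = 1 + 25 + 16 + 9 + 4 + 16 + 36 + 1 + 4 = 112

SSE = 112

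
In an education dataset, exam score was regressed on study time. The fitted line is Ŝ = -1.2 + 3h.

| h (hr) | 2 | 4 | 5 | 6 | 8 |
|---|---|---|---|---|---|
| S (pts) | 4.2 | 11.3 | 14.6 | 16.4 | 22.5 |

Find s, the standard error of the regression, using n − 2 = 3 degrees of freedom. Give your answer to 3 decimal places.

s = 0.707

h=2: Ŝ = -1.2 + 3·2 = 4.8; r = 4.2 − 4.8 = -0.6
h=4: Ŝ = -1.2 + 3·4 = 10.8; r = 11.3 − 10.8 = 0.5
h=5: Ŝ = -1.2 + 3·5 = 13.8; r = 14.6 − 13.8 = 0.8
h=6: Ŝ = -1.2 + 3·6 = 16.8; r = 16.4 − 16.8 = -0.4
h=8: Ŝ = -1.2 + 3·8 = 22.8; r = 22.5 − 22.8 = -0.3
SSE = 0.36 + 0.25 + 0.64 + 0.16 + 0.09 = 1.5
s = √(1.5/3) = √0.5 ≈ 0.707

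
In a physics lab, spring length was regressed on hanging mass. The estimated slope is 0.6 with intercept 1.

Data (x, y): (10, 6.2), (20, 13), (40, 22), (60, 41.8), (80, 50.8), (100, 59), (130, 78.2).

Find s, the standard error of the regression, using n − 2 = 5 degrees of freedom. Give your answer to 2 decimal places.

s = 2.85

x=10: ŷ = 1 + 0.6·10 = 7; r = 6.2 − 7 = -0.8
x=20: ŷ = 1 + 0.6·20 = 13; r = 13 − 13 = 0
x=40: ŷ = 1 + 0.6·40 = 25; r = 22 − 25 = -3
x=60: ŷ = 1 + 0.6·60 = 37; r = 41.8 − 37 = 4.8
x=80: ŷ = 1 + 0.6·80 = 49; r = 50.8 − 49 = 1.8
x=100: ŷ = 1 + 0.6·100 = 61; r = 59 − 61 = -2
x=130: ŷ = 1 + 0.6·130 = 79; r = 78.2 − 79 = -0.8
SSE = 0.64 + 0 + 9 + 23.04 + 3.24 + 4 + 0.64 = 40.56
s = √(40.56/5) = √8.112 ≈ 2.85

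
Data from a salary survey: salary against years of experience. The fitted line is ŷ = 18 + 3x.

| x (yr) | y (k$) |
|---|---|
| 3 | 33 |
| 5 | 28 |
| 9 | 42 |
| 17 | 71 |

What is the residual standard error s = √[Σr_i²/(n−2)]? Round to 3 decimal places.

s = 6.083

x=3: ŷ = 18 + 3·3 = 27; r = 33 − 27 = 6
x=5: ŷ = 18 + 3·5 = 33; r = 28 − 33 = -5
x=9: ŷ = 18 + 3·9 = 45; r = 42 − 45 = -3
x=17: ŷ = 18 + 3·17 = 69; r = 71 − 69 = 2
SSE = 36 + 25 + 9 + 4 = 74
s = √(74/2) = √37 ≈ 6.083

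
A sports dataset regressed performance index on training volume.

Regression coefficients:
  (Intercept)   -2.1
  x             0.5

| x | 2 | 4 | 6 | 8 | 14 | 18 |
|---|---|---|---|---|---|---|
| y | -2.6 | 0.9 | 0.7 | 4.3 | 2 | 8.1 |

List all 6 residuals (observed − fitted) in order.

x=2: ŷ = -2.1 + 0.5·2 = -1.1; r = -2.6 − (-1.1) = -1.5
x=4: ŷ = -2.1 + 0.5·4 = -0.1; r = 0.9 − (-0.1) = 1
x=6: ŷ = -2.1 + 0.5·6 = 0.9; r = 0.7 − 0.9 = -0.2
x=8: ŷ = -2.1 + 0.5·8 = 1.9; r = 4.3 − 1.9 = 2.4
x=14: ŷ = -2.1 + 0.5·14 = 4.9; r = 2 − 4.9 = -2.9
x=18: ŷ = -2.1 + 0.5·18 = 6.9; r = 8.1 − 6.9 = 1.2

-1.5, 1, -0.2, 2.4, -2.9, 1.2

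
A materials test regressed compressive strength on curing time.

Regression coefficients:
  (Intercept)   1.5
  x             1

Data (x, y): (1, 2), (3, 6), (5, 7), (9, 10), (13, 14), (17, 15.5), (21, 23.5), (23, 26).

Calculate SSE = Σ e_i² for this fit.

SSE = 15.5

x=1: ŷ = 1.5 + 1 = 2.5; e = 2 − 2.5 = -0.5
x=3: ŷ = 1.5 + 3 = 4.5; e = 6 − 4.5 = 1.5
x=5: ŷ = 1.5 + 5 = 6.5; e = 7 − 6.5 = 0.5
x=9: ŷ = 1.5 + 9 = 10.5; e = 10 − 10.5 = -0.5
x=13: ŷ = 1.5 + 13 = 14.5; e = 14 − 14.5 = -0.5
x=17: ŷ = 1.5 + 17 = 18.5; e = 15.5 − 18.5 = -3
x=21: ŷ = 1.5 + 21 = 22.5; e = 23.5 − 22.5 = 1
x=23: ŷ = 1.5 + 23 = 24.5; e = 26 − 24.5 = 1.5
SSE = 0.25 + 2.25 + 0.25 + 0.25 + 0.25 + 9 + 1 + 2.25 = 15.5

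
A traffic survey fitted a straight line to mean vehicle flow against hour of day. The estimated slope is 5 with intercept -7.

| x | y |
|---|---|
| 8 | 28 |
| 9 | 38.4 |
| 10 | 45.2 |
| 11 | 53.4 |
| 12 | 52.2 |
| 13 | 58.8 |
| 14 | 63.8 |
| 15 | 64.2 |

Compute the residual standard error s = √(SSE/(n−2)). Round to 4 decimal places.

s = 3.5478

x=8: ŷ = -7 + 5·8 = 33; r = 28 − 33 = -5
x=9: ŷ = -7 + 5·9 = 38; r = 38.4 − 38 = 0.4
x=10: ŷ = -7 + 5·10 = 43; r = 45.2 − 43 = 2.2
x=11: ŷ = -7 + 5·11 = 48; r = 53.4 − 48 = 5.4
x=12: ŷ = -7 + 5·12 = 53; r = 52.2 − 53 = -0.8
x=13: ŷ = -7 + 5·13 = 58; r = 58.8 − 58 = 0.8
x=14: ŷ = -7 + 5·14 = 63; r = 63.8 − 63 = 0.8
x=15: ŷ = -7 + 5·15 = 68; r = 64.2 − 68 = -3.8
SSE = 25 + 0.16 + 4.84 + 29.16 + 0.64 + 0.64 + 0.64 + 14.44 = 75.52
s = √(75.52/6) = √12.5867 ≈ 3.5478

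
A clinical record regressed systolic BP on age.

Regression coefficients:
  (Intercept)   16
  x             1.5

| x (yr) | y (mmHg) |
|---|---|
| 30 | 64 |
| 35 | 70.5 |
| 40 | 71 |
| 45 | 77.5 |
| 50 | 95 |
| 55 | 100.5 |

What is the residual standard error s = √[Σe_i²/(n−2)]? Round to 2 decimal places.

x=30: ŷ = 16 + 1.5·30 = 61; e = 64 − 61 = 3
x=35: ŷ = 16 + 1.5·35 = 68.5; e = 70.5 − 68.5 = 2
x=40: ŷ = 16 + 1.5·40 = 76; e = 71 − 76 = -5
x=45: ŷ = 16 + 1.5·45 = 83.5; e = 77.5 − 83.5 = -6
x=50: ŷ = 16 + 1.5·50 = 91; e = 95 − 91 = 4
x=55: ŷ = 16 + 1.5·55 = 98.5; e = 100.5 − 98.5 = 2
SSE = 9 + 4 + 25 + 36 + 16 + 4 = 94
s = √(94/4) = √23.5 ≈ 4.85

s = 4.85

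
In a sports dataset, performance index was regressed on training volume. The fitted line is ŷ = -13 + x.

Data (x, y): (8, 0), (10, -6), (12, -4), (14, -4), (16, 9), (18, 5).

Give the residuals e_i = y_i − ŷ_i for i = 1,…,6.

x=8: ŷ = -13 + 8 = -5; e = 0 − (-5) = 5
x=10: ŷ = -13 + 10 = -3; e = -6 − (-3) = -3
x=12: ŷ = -13 + 12 = -1; e = -4 − (-1) = -3
x=14: ŷ = -13 + 14 = 1; e = -4 − 1 = -5
x=16: ŷ = -13 + 16 = 3; e = 9 − 3 = 6
x=18: ŷ = -13 + 18 = 5; e = 5 − 5 = 0

5, -3, -3, -5, 6, 0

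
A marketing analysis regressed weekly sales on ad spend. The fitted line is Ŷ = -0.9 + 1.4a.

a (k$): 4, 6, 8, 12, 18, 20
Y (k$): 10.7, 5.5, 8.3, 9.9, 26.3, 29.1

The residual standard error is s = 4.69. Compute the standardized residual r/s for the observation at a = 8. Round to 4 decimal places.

Ŷ = -0.9 + 1.4·8 = 10.3
r = 8.3 − 10.3 = -2
r/s = -2 / 4.69 = -0.4264

-0.4264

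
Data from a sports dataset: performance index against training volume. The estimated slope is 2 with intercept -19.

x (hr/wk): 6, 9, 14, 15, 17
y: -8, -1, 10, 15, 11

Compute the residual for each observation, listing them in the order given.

-1, 0, 1, 4, -4

x=6: ŷ = -19 + 2·6 = -7; r = -8 − (-7) = -1
x=9: ŷ = -19 + 2·9 = -1; r = -1 − (-1) = 0
x=14: ŷ = -19 + 2·14 = 9; r = 10 − 9 = 1
x=15: ŷ = -19 + 2·15 = 11; r = 15 − 11 = 4
x=17: ŷ = -19 + 2·17 = 15; r = 11 − 15 = -4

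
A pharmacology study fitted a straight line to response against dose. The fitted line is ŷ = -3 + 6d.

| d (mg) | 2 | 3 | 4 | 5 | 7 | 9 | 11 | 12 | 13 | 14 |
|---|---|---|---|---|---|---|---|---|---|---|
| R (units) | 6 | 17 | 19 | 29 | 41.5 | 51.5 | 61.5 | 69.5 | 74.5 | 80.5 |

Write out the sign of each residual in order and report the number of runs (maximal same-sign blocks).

d=2: ŷ = -3 + 6·2 = 9; e = 6 − 9 = -3
d=3: ŷ = -3 + 6·3 = 15; e = 17 − 15 = 2
d=4: ŷ = -3 + 6·4 = 21; e = 19 − 21 = -2
d=5: ŷ = -3 + 6·5 = 27; e = 29 − 27 = 2
d=7: ŷ = -3 + 6·7 = 39; e = 41.5 − 39 = 2.5
d=9: ŷ = -3 + 6·9 = 51; e = 51.5 − 51 = 0.5
d=11: ŷ = -3 + 6·11 = 63; e = 61.5 − 63 = -1.5
d=12: ŷ = -3 + 6·12 = 69; e = 69.5 − 69 = 0.5
d=13: ŷ = -3 + 6·13 = 75; e = 74.5 − 75 = -0.5
d=14: ŷ = -3 + 6·14 = 81; e = 80.5 − 81 = -0.5
Signs: − + − + + + − + − −
Runs: −×1, +×1, −×1, +×3, −×1, +×1, −×2 → 7

7 runs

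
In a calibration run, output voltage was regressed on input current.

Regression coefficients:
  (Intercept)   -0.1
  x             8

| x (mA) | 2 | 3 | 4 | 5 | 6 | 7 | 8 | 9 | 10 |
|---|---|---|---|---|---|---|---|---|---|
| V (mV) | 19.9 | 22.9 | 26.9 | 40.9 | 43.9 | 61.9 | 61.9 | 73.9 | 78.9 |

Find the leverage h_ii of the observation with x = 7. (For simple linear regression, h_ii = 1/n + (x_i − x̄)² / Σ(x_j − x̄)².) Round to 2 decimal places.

x̄ = (2 + 3 + 4 + 5 + 6 + 7 + 8 + 9 + 10)/9 = 6
Σ(x − x̄)² = 16 + 9 + 4 + 1 + 0 + 1 + 4 + 9 + 16 = 60
h = 1/9 + (1)²/60 = 0.111111 + 0.0166667 = 0.13

h = 0.13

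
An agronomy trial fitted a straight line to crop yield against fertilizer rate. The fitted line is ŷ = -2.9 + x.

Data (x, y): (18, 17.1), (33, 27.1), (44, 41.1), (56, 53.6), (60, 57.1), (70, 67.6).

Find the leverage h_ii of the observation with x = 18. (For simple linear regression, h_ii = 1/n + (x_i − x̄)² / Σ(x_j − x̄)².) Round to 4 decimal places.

h = 0.6222

x̄ = (18 + 33 + 44 + 56 + 60 + 70)/6 = 46.8333
Σ(x − x̄)² = 831.361 + 191.361 + 8.02778 + 84.0278 + 173.361 + 536.694 = 1824.83
h = 1/6 + (-28.8333)²/1824.83 = 0.166667 + 0.455582 = 0.6222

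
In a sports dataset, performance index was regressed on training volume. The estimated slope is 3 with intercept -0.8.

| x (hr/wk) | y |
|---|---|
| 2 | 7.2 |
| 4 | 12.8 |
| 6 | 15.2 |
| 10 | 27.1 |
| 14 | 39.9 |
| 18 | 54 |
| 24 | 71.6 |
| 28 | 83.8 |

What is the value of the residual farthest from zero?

r = -2.1

x=2: ŷ = -0.8 + 3·2 = 5.2; r = 7.2 − 5.2 = 2
x=4: ŷ = -0.8 + 3·4 = 11.2; r = 12.8 − 11.2 = 1.6
x=6: ŷ = -0.8 + 3·6 = 17.2; r = 15.2 − 17.2 = -2
x=10: ŷ = -0.8 + 3·10 = 29.2; r = 27.1 − 29.2 = -2.1
x=14: ŷ = -0.8 + 3·14 = 41.2; r = 39.9 − 41.2 = -1.3
x=18: ŷ = -0.8 + 3·18 = 53.2; r = 54 − 53.2 = 0.8
x=24: ŷ = -0.8 + 3·24 = 71.2; r = 71.6 − 71.2 = 0.4
x=28: ŷ = -0.8 + 3·28 = 83.2; r = 83.8 − 83.2 = 0.6
Largest |r| is 2.1 at x = 10, residual -2.1.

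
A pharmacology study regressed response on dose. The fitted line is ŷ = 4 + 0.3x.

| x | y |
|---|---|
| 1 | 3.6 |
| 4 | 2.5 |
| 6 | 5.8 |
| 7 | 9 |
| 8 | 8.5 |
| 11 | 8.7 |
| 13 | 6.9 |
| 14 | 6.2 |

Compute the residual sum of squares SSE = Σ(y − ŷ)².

x=1: ŷ = 4 + 0.3·1 = 4.3; e = 3.6 − 4.3 = -0.7
x=4: ŷ = 4 + 0.3·4 = 5.2; e = 2.5 − 5.2 = -2.7
x=6: ŷ = 4 + 0.3·6 = 5.8; e = 5.8 − 5.8 = 0
x=7: ŷ = 4 + 0.3·7 = 6.1; e = 9 − 6.1 = 2.9
x=8: ŷ = 4 + 0.3·8 = 6.4; e = 8.5 − 6.4 = 2.1
x=11: ŷ = 4 + 0.3·11 = 7.3; e = 8.7 − 7.3 = 1.4
x=13: ŷ = 4 + 0.3·13 = 7.9; e = 6.9 − 7.9 = -1
x=14: ŷ = 4 + 0.3·14 = 8.2; e = 6.2 − 8.2 = -2
SSE = 0.49 + 7.29 + 0 + 8.41 + 4.41 + 1.96 + 1 + 4 = 27.56

SSE = 27.56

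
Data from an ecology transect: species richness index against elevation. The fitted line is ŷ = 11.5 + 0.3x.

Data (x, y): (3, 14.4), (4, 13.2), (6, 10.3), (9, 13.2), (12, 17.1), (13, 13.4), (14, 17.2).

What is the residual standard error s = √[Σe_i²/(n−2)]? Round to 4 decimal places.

s = 2.2136

x=3: ŷ = 11.5 + 0.3·3 = 12.4; e = 14.4 − 12.4 = 2
x=4: ŷ = 11.5 + 0.3·4 = 12.7; e = 13.2 − 12.7 = 0.5
x=6: ŷ = 11.5 + 0.3·6 = 13.3; e = 10.3 − 13.3 = -3
x=9: ŷ = 11.5 + 0.3·9 = 14.2; e = 13.2 − 14.2 = -1
x=12: ŷ = 11.5 + 0.3·12 = 15.1; e = 17.1 − 15.1 = 2
x=13: ŷ = 11.5 + 0.3·13 = 15.4; e = 13.4 − 15.4 = -2
x=14: ŷ = 11.5 + 0.3·14 = 15.7; e = 17.2 − 15.7 = 1.5
SSE = 4 + 0.25 + 9 + 1 + 4 + 4 + 2.25 = 24.5
s = √(24.5/5) = √4.9 ≈ 2.2136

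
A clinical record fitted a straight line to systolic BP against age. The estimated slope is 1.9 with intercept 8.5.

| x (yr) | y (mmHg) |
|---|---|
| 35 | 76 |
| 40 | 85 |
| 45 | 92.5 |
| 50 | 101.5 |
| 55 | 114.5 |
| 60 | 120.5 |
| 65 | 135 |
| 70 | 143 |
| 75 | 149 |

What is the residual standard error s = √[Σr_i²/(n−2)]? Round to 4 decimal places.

s = 2.0354

x=35: ŷ = 8.5 + 1.9·35 = 75; r = 76 − 75 = 1
x=40: ŷ = 8.5 + 1.9·40 = 84.5; r = 85 − 84.5 = 0.5
x=45: ŷ = 8.5 + 1.9·45 = 94; r = 92.5 − 94 = -1.5
x=50: ŷ = 8.5 + 1.9·50 = 103.5; r = 101.5 − 103.5 = -2
x=55: ŷ = 8.5 + 1.9·55 = 113; r = 114.5 − 113 = 1.5
x=60: ŷ = 8.5 + 1.9·60 = 122.5; r = 120.5 − 122.5 = -2
x=65: ŷ = 8.5 + 1.9·65 = 132; r = 135 − 132 = 3
x=70: ŷ = 8.5 + 1.9·70 = 141.5; r = 143 − 141.5 = 1.5
x=75: ŷ = 8.5 + 1.9·75 = 151; r = 149 − 151 = -2
SSE = 1 + 0.25 + 2.25 + 4 + 2.25 + 4 + 9 + 2.25 + 4 = 29
s = √(29/7) = √4.14286 ≈ 2.0354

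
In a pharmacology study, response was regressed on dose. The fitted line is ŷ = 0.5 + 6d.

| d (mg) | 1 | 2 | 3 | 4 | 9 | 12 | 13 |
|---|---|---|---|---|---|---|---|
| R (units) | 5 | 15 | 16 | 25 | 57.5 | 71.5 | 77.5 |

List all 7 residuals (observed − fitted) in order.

-1.5, 2.5, -2.5, 0.5, 3, -1, -1

d=1: ŷ = 0.5 + 6·1 = 6.5; e = 5 − 6.5 = -1.5
d=2: ŷ = 0.5 + 6·2 = 12.5; e = 15 − 12.5 = 2.5
d=3: ŷ = 0.5 + 6·3 = 18.5; e = 16 − 18.5 = -2.5
d=4: ŷ = 0.5 + 6·4 = 24.5; e = 25 − 24.5 = 0.5
d=9: ŷ = 0.5 + 6·9 = 54.5; e = 57.5 − 54.5 = 3
d=12: ŷ = 0.5 + 6·12 = 72.5; e = 71.5 − 72.5 = -1
d=13: ŷ = 0.5 + 6·13 = 78.5; e = 77.5 − 78.5 = -1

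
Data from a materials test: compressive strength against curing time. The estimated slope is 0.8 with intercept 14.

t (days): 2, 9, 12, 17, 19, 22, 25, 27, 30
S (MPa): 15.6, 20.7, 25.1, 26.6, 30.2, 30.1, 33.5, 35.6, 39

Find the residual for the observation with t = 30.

Ŝ = 14 + 0.8·30 = 38
e = 39 − 38 = 1

e = 1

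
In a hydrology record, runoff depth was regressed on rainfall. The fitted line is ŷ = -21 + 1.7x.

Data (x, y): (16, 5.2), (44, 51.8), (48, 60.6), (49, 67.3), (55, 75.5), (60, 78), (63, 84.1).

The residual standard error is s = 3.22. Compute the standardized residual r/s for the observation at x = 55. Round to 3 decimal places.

ŷ = -21 + 1.7·55 = 72.5
r = 75.5 − 72.5 = 3
r/s = 3 / 3.22 = 0.932

0.932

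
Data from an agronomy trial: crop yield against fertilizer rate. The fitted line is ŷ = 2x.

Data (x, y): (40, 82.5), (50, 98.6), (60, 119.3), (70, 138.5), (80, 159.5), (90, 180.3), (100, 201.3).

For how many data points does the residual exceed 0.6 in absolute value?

x=40: ŷ = 2·40 = 80; r = 82.5 − 80 = 2.5
x=50: ŷ = 2·50 = 100; r = 98.6 − 100 = -1.4
x=60: ŷ = 2·60 = 120; r = 119.3 − 120 = -0.7
x=70: ŷ = 2·70 = 140; r = 138.5 − 140 = -1.5
x=80: ŷ = 2·80 = 160; r = 159.5 − 160 = -0.5
x=90: ŷ = 2·90 = 180; r = 180.3 − 180 = 0.3
x=100: ŷ = 2·100 = 200; r = 201.3 − 200 = 1.3
|r| > 0.6: x=40 (|r|=2.5), x=50 (|r|=1.4), x=60 (|r|=0.7), x=70 (|r|=1.5), x=100 (|r|=1.3) → 5

5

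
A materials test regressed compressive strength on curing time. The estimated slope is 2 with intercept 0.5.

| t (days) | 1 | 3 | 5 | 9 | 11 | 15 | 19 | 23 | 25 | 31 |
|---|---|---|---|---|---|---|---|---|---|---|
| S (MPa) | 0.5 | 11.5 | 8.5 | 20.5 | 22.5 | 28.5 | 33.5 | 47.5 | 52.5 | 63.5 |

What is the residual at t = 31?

r = 1

ŷ = 0.5 + 2·31 = 62.5
r = 63.5 − 62.5 = 1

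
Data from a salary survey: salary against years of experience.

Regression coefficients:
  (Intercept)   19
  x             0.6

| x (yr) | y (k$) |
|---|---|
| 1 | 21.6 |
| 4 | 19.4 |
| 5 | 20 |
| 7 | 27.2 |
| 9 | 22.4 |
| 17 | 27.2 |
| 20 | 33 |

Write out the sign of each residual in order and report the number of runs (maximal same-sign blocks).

x=1: ŷ = 19 + 0.6·1 = 19.6; e = 21.6 − 19.6 = 2
x=4: ŷ = 19 + 0.6·4 = 21.4; e = 19.4 − 21.4 = -2
x=5: ŷ = 19 + 0.6·5 = 22; e = 20 − 22 = -2
x=7: ŷ = 19 + 0.6·7 = 23.2; e = 27.2 − 23.2 = 4
x=9: ŷ = 19 + 0.6·9 = 24.4; e = 22.4 − 24.4 = -2
x=17: ŷ = 19 + 0.6·17 = 29.2; e = 27.2 − 29.2 = -2
x=20: ŷ = 19 + 0.6·20 = 31; e = 33 − 31 = 2
Signs: + − − + − − +
Runs: +×1, −×2, +×1, −×2, +×1 → 5

5 runs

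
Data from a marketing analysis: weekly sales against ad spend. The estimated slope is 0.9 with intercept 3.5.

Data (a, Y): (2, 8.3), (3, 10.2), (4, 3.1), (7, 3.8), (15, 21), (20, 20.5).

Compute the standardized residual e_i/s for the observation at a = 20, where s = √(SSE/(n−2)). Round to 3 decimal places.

-0.206

a=2: Ŷ = 3.5 + 0.9·2 = 5.3; e = 8.3 − 5.3 = 3
a=3: Ŷ = 3.5 + 0.9·3 = 6.2; e = 10.2 − 6.2 = 4
a=4: Ŷ = 3.5 + 0.9·4 = 7.1; e = 3.1 − 7.1 = -4
a=7: Ŷ = 3.5 + 0.9·7 = 9.8; e = 3.8 − 9.8 = -6
a=15: Ŷ = 3.5 + 0.9·15 = 17; e = 21 − 17 = 4
a=20: Ŷ = 3.5 + 0.9·20 = 21.5; e = 20.5 − 21.5 = -1
SSE = 9 + 16 + 16 + 36 + 16 + 1 = 94
s = √(94/4) = 4.84768
e/s = -1 / 4.84768 = -0.206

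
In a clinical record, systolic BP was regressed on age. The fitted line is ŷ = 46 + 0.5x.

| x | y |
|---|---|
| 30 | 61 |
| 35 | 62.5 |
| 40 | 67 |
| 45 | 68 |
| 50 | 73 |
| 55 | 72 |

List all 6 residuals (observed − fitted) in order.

x=30: ŷ = 46 + 0.5·30 = 61; r = 61 − 61 = 0
x=35: ŷ = 46 + 0.5·35 = 63.5; r = 62.5 − 63.5 = -1
x=40: ŷ = 46 + 0.5·40 = 66; r = 67 − 66 = 1
x=45: ŷ = 46 + 0.5·45 = 68.5; r = 68 − 68.5 = -0.5
x=50: ŷ = 46 + 0.5·50 = 71; r = 73 − 71 = 2
x=55: ŷ = 46 + 0.5·55 = 73.5; r = 72 − 73.5 = -1.5

0, -1, 1, -0.5, 2, -1.5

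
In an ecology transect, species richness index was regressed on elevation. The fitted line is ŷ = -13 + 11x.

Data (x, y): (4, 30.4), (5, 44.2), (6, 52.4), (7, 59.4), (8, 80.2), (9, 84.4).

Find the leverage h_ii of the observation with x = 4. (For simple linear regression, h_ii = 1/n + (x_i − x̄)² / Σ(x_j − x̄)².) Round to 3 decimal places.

h = 0.524

x̄ = (4 + 5 + 6 + 7 + 8 + 9)/6 = 6.5
Σ(x − x̄)² = 6.25 + 2.25 + 0.25 + 0.25 + 2.25 + 6.25 = 17.5
h = 1/6 + (-2.5)²/17.5 = 0.166667 + 0.357143 = 0.524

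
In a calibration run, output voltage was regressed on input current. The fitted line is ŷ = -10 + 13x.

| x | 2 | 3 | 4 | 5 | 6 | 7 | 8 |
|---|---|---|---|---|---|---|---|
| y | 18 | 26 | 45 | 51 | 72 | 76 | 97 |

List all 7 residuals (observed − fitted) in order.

2, -3, 3, -4, 4, -5, 3

x=2: ŷ = -10 + 13·2 = 16; r = 18 − 16 = 2
x=3: ŷ = -10 + 13·3 = 29; r = 26 − 29 = -3
x=4: ŷ = -10 + 13·4 = 42; r = 45 − 42 = 3
x=5: ŷ = -10 + 13·5 = 55; r = 51 − 55 = -4
x=6: ŷ = -10 + 13·6 = 68; r = 72 − 68 = 4
x=7: ŷ = -10 + 13·7 = 81; r = 76 − 81 = -5
x=8: ŷ = -10 + 13·8 = 94; r = 97 − 94 = 3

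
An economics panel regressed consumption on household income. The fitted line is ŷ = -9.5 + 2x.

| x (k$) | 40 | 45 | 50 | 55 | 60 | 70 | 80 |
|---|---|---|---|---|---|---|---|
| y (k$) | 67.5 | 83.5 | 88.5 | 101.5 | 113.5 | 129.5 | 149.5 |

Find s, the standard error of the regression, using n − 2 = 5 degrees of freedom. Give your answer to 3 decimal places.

s = 2.608

x=40: ŷ = -9.5 + 2·40 = 70.5; r = 67.5 − 70.5 = -3
x=45: ŷ = -9.5 + 2·45 = 80.5; r = 83.5 − 80.5 = 3
x=50: ŷ = -9.5 + 2·50 = 90.5; r = 88.5 − 90.5 = -2
x=55: ŷ = -9.5 + 2·55 = 100.5; r = 101.5 − 100.5 = 1
x=60: ŷ = -9.5 + 2·60 = 110.5; r = 113.5 − 110.5 = 3
x=70: ŷ = -9.5 + 2·70 = 130.5; r = 129.5 − 130.5 = -1
x=80: ŷ = -9.5 + 2·80 = 150.5; r = 149.5 − 150.5 = -1
SSE = 9 + 9 + 4 + 1 + 9 + 1 + 1 = 34
s = √(34/5) = √6.8 ≈ 2.608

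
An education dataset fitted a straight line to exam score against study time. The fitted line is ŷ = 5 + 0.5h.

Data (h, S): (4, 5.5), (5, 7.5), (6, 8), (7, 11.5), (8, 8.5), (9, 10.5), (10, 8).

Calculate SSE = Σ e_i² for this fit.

SSE = 16.5

h=4: ŷ = 5 + 0.5·4 = 7; e = 5.5 − 7 = -1.5
h=5: ŷ = 5 + 0.5·5 = 7.5; e = 7.5 − 7.5 = 0
h=6: ŷ = 5 + 0.5·6 = 8; e = 8 − 8 = 0
h=7: ŷ = 5 + 0.5·7 = 8.5; e = 11.5 − 8.5 = 3
h=8: ŷ = 5 + 0.5·8 = 9; e = 8.5 − 9 = -0.5
h=9: ŷ = 5 + 0.5·9 = 9.5; e = 10.5 − 9.5 = 1
h=10: ŷ = 5 + 0.5·10 = 10; e = 8 − 10 = -2
SSE = 2.25 + 0 + 0 + 9 + 0.25 + 1 + 4 = 16.5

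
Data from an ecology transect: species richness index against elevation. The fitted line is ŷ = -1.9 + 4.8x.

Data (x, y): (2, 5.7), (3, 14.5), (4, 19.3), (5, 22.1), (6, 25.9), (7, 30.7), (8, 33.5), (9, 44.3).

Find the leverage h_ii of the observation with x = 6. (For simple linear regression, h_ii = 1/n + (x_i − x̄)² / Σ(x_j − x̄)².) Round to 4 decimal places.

h = 0.1310

x̄ = (2 + 3 + 4 + 5 + 6 + 7 + 8 + 9)/8 = 5.5
Σ(x − x̄)² = 12.25 + 6.25 + 2.25 + 0.25 + 0.25 + 2.25 + 6.25 + 12.25 = 42
h = 1/8 + (0.5)²/42 = 0.125 + 0.00595238 = 0.1310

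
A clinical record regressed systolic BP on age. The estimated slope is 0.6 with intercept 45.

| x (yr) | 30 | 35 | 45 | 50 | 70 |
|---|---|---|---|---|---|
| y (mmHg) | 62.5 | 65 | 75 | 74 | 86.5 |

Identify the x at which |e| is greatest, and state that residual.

x=30: ŷ = 45 + 0.6·30 = 63; e = 62.5 − 63 = -0.5
x=35: ŷ = 45 + 0.6·35 = 66; e = 65 − 66 = -1
x=45: ŷ = 45 + 0.6·45 = 72; e = 75 − 72 = 3
x=50: ŷ = 45 + 0.6·50 = 75; e = 74 − 75 = -1
x=70: ŷ = 45 + 0.6·70 = 87; e = 86.5 − 87 = -0.5
Largest |e| is 3 at x = 45, residual 3.

x = 45, e = 3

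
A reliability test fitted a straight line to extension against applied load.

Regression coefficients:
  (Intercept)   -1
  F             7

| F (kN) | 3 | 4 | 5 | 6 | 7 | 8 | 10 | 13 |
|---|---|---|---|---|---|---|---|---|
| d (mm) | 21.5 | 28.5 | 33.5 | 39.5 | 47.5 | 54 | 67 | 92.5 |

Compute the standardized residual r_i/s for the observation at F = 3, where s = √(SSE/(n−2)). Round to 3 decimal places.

0.854

F=3: d̂ = -1 + 7·3 = 20; r = 21.5 − 20 = 1.5
F=4: d̂ = -1 + 7·4 = 27; r = 28.5 − 27 = 1.5
F=5: d̂ = -1 + 7·5 = 34; r = 33.5 − 34 = -0.5
F=6: d̂ = -1 + 7·6 = 41; r = 39.5 − 41 = -1.5
F=7: d̂ = -1 + 7·7 = 48; r = 47.5 − 48 = -0.5
F=8: d̂ = -1 + 7·8 = 55; r = 54 − 55 = -1
F=10: d̂ = -1 + 7·10 = 69; r = 67 − 69 = -2
F=13: d̂ = -1 + 7·13 = 90; r = 92.5 − 90 = 2.5
SSE = 2.25 + 2.25 + 0.25 + 2.25 + 0.25 + 1 + 4 + 6.25 = 18.5
s = √(18.5/6) = 1.75594
r/s = 1.5 / 1.75594 = 0.854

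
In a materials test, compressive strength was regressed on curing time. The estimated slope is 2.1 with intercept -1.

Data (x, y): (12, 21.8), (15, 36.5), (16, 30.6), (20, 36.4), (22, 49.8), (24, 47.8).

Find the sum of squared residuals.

SSE = 90.64

x=12: ŷ = -1 + 2.1·12 = 24.2; r = 21.8 − 24.2 = -2.4
x=15: ŷ = -1 + 2.1·15 = 30.5; r = 36.5 − 30.5 = 6
x=16: ŷ = -1 + 2.1·16 = 32.6; r = 30.6 − 32.6 = -2
x=20: ŷ = -1 + 2.1·20 = 41; r = 36.4 − 41 = -4.6
x=22: ŷ = -1 + 2.1·22 = 45.2; r = 49.8 − 45.2 = 4.6
x=24: ŷ = -1 + 2.1·24 = 49.4; r = 47.8 − 49.4 = -1.6
SSE = 5.76 + 36 + 4 + 21.16 + 21.16 + 2.56 = 90.64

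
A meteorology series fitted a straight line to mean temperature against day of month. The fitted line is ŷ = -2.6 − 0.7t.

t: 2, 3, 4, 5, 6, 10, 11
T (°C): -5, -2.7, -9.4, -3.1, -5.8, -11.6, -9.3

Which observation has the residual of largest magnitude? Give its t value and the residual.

t=2: ŷ = -2.6 − 0.7·2 = -4; e = -5 − (-4) = -1
t=3: ŷ = -2.6 − 0.7·3 = -4.7; e = -2.7 − (-4.7) = 2
t=4: ŷ = -2.6 − 0.7·4 = -5.4; e = -9.4 − (-5.4) = -4
t=5: ŷ = -2.6 − 0.7·5 = -6.1; e = -3.1 − (-6.1) = 3
t=6: ŷ = -2.6 − 0.7·6 = -6.8; e = -5.8 − (-6.8) = 1
t=10: ŷ = -2.6 − 0.7·10 = -9.6; e = -11.6 − (-9.6) = -2
t=11: ŷ = -2.6 − 0.7·11 = -10.3; e = -9.3 − (-10.3) = 1
Largest |e| is 4 at t = 4, residual -4.

t = 4, e = -4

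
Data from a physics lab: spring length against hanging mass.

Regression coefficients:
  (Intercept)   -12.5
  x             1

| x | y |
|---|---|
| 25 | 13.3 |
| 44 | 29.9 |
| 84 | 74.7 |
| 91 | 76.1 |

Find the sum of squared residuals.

SSE = 19.2

x=25: ŷ = -12.5 + 25 = 12.5; r = 13.3 − 12.5 = 0.8
x=44: ŷ = -12.5 + 44 = 31.5; r = 29.9 − 31.5 = -1.6
x=84: ŷ = -12.5 + 84 = 71.5; r = 74.7 − 71.5 = 3.2
x=91: ŷ = -12.5 + 91 = 78.5; r = 76.1 − 78.5 = -2.4
SSE = 0.64 + 2.56 + 10.24 + 5.76 = 19.2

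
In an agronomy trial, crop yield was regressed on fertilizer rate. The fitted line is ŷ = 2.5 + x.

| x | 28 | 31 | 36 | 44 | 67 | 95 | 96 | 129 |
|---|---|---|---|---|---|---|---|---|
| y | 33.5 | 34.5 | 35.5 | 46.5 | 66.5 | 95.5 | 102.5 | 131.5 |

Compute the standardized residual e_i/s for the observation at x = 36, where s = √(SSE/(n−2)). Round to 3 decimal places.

x=28: ŷ = 2.5 + 28 = 30.5; e = 33.5 − 30.5 = 3
x=31: ŷ = 2.5 + 31 = 33.5; e = 34.5 − 33.5 = 1
x=36: ŷ = 2.5 + 36 = 38.5; e = 35.5 − 38.5 = -3
x=44: ŷ = 2.5 + 44 = 46.5; e = 46.5 − 46.5 = 0
x=67: ŷ = 2.5 + 67 = 69.5; e = 66.5 − 69.5 = -3
x=95: ŷ = 2.5 + 95 = 97.5; e = 95.5 − 97.5 = -2
x=96: ŷ = 2.5 + 96 = 98.5; e = 102.5 − 98.5 = 4
x=129: ŷ = 2.5 + 129 = 131.5; e = 131.5 − 131.5 = 0
SSE = 9 + 1 + 9 + 0 + 9 + 4 + 16 + 0 = 48
s = √(48/6) = 2.82843
e/s = -3 / 2.82843 = -1.061

-1.061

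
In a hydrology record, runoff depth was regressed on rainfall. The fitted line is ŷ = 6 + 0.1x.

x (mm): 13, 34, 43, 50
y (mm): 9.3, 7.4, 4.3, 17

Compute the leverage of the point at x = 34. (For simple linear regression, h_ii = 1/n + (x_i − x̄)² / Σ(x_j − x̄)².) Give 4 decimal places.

x̄ = (13 + 34 + 43 + 50)/4 = 35
Σ(x − x̄)² = 484 + 1 + 64 + 225 = 774
h = 1/4 + (-1)²/774 = 0.25 + 0.00129199 = 0.2513

h = 0.2513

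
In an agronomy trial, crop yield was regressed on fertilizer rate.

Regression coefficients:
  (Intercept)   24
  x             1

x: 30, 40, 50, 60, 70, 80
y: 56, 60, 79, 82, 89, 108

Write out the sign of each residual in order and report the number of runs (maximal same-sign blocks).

x=30: ŷ = 24 + 30 = 54; e = 56 − 54 = 2
x=40: ŷ = 24 + 40 = 64; e = 60 − 64 = -4
x=50: ŷ = 24 + 50 = 74; e = 79 − 74 = 5
x=60: ŷ = 24 + 60 = 84; e = 82 − 84 = -2
x=70: ŷ = 24 + 70 = 94; e = 89 − 94 = -5
x=80: ŷ = 24 + 80 = 104; e = 108 − 104 = 4
Signs: + − + − − +
Runs: +×1, −×1, +×1, −×2, +×1 → 5

5 runs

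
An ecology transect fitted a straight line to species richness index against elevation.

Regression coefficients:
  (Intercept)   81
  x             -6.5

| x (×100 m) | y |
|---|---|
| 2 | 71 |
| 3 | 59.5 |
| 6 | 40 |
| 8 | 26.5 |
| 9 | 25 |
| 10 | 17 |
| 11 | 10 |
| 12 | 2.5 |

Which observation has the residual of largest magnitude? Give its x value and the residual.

x = 2, r = 3

x=2: ŷ = 81 − 6.5·2 = 68; r = 71 − 68 = 3
x=3: ŷ = 81 − 6.5·3 = 61.5; r = 59.5 − 61.5 = -2
x=6: ŷ = 81 − 6.5·6 = 42; r = 40 − 42 = -2
x=8: ŷ = 81 − 6.5·8 = 29; r = 26.5 − 29 = -2.5
x=9: ŷ = 81 − 6.5·9 = 22.5; r = 25 − 22.5 = 2.5
x=10: ŷ = 81 − 6.5·10 = 16; r = 17 − 16 = 1
x=11: ŷ = 81 − 6.5·11 = 9.5; r = 10 − 9.5 = 0.5
x=12: ŷ = 81 − 6.5·12 = 3; r = 2.5 − 3 = -0.5
Largest |r| is 3 at x = 2, residual 3.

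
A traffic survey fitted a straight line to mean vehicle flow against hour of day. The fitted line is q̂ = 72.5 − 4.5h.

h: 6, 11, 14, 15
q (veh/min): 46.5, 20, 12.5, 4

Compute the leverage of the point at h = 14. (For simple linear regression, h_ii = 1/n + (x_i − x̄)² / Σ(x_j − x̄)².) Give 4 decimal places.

h̄ = (6 + 11 + 14 + 15)/4 = 11.5
Σ(h − h̄)² = 30.25 + 0.25 + 6.25 + 12.25 = 49
h = 1/4 + (2.5)²/49 = 0.25 + 0.127551 = 0.3776

h = 0.3776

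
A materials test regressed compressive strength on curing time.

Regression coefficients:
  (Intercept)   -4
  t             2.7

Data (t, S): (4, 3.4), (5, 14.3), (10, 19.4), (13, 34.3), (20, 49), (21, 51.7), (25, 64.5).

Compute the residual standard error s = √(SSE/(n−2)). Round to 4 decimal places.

s = 3.4871

t=4: ŷ = -4 + 2.7·4 = 6.8; e = 3.4 − 6.8 = -3.4
t=5: ŷ = -4 + 2.7·5 = 9.5; e = 14.3 − 9.5 = 4.8
t=10: ŷ = -4 + 2.7·10 = 23; e = 19.4 − 23 = -3.6
t=13: ŷ = -4 + 2.7·13 = 31.1; e = 34.3 − 31.1 = 3.2
t=20: ŷ = -4 + 2.7·20 = 50; e = 49 − 50 = -1
t=21: ŷ = -4 + 2.7·21 = 52.7; e = 51.7 − 52.7 = -1
t=25: ŷ = -4 + 2.7·25 = 63.5; e = 64.5 − 63.5 = 1
SSE = 11.56 + 23.04 + 12.96 + 10.24 + 1 + 1 + 1 = 60.8
s = √(60.8/5) = √12.16 ≈ 3.4871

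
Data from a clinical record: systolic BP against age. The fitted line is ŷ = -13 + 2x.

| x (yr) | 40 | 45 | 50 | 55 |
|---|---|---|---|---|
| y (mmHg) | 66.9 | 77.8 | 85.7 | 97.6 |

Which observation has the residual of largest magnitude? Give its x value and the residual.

x = 50, e = -1.3

x=40: ŷ = -13 + 2·40 = 67; e = 66.9 − 67 = -0.1
x=45: ŷ = -13 + 2·45 = 77; e = 77.8 − 77 = 0.8
x=50: ŷ = -13 + 2·50 = 87; e = 85.7 − 87 = -1.3
x=55: ŷ = -13 + 2·55 = 97; e = 97.6 − 97 = 0.6
Largest |e| is 1.3 at x = 50, residual -1.3.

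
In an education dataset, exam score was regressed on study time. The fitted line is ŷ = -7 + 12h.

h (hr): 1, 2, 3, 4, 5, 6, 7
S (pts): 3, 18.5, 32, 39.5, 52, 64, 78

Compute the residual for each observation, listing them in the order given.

-2, 1.5, 3, -1.5, -1, -1, 1

h=1: ŷ = -7 + 12·1 = 5; r = 3 − 5 = -2
h=2: ŷ = -7 + 12·2 = 17; r = 18.5 − 17 = 1.5
h=3: ŷ = -7 + 12·3 = 29; r = 32 − 29 = 3
h=4: ŷ = -7 + 12·4 = 41; r = 39.5 − 41 = -1.5
h=5: ŷ = -7 + 12·5 = 53; r = 52 − 53 = -1
h=6: ŷ = -7 + 12·6 = 65; r = 64 − 65 = -1
h=7: ŷ = -7 + 12·7 = 77; r = 78 − 77 = 1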